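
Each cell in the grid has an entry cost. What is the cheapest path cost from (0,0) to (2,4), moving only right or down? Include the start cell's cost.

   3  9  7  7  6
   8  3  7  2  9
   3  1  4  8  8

Cheapest: [0,0] → [1,0] → [1,1] → [2,1] → [2,2] → [2,3] → [2,4]
  3 + 8 + 3 + 1 + 4 + 8 + 8 = 35

35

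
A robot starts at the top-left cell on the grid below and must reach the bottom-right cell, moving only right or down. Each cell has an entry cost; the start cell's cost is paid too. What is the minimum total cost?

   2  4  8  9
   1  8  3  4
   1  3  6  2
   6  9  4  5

Best path: (0,0) → (1,0) → (2,0) → (2,1) → (2,2) → (2,3) → (3,3)
Cost: 2 + 1 + 1 + 3 + 6 + 2 + 5 = 20

20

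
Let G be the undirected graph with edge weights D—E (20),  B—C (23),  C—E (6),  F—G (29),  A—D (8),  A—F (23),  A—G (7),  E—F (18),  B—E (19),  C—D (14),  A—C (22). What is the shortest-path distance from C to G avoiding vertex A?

53

Routes from C to G avoiding A:
C - E - F - G: 6 + 18 + 29 = 53
C - D - E - F - G: 14 + 20 + 18 + 29 = 81
C - B - E - F - G: 23 + 19 + 18 + 29 = 89
Best route has total 53.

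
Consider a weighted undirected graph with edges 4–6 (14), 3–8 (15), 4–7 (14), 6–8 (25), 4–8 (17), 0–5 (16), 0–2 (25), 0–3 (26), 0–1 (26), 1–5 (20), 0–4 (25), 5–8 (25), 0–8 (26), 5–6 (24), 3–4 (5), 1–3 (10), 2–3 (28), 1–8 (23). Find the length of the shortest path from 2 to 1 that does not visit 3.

Some routes from 2 to 1 avoiding 3:
2→0→1: 25 + 26 = 51
2→0→8→5→1: 25 + 26 + 25 + 20 = 96
2→0→5→1: 25 + 16 + 20 = 61
2→0→5→8→1: 25 + 16 + 25 + 23 = 89
2→0→4→8→1: 25 + 25 + 17 + 23 = 90
2→0→8→1: 25 + 26 + 23 = 74
Best route has total 51.

51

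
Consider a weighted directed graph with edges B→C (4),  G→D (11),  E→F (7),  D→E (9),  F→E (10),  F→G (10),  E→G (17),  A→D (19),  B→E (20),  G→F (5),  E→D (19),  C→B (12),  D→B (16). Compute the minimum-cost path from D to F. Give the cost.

16

Routes from D to F:
D → B → E → F: 16 + 20 + 7 = 43
D → B → E → G → F: 16 + 20 + 17 + 5 = 58
D → E → F: 9 + 7 = 16
D → E → G → F: 9 + 17 + 5 = 31
Shortest: 16.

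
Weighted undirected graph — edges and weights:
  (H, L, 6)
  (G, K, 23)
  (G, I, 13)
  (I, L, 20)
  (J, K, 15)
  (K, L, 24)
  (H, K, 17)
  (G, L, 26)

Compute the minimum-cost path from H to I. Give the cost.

26

Checking several routes:
H → K → G → I: 17 + 23 + 13 = 53
H → L → G → I: 6 + 26 + 13 = 45
H → L → I: 6 + 20 = 26
H → K → L → I: 17 + 24 + 20 = 61
Shortest: 26.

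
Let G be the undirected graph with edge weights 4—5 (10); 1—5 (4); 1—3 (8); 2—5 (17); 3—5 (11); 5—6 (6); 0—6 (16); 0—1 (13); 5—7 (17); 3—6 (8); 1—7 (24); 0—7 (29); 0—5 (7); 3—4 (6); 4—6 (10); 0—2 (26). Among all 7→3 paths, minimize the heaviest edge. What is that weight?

Comparing a few candidate routes:
7 - 5 - 4 - 6 - 0 - 1 - 3: max(17, 10, 10, 16, 13, 8) = 17
7 - 5 - 0 - 6 - 4 - 3: max(17, 7, 16, 10, 6) = 17
7 - 5 - 0 - 1 - 3: max(17, 7, 13, 8) = 17
7 - 5 - 0 - 6 - 3: max(17, 7, 16, 8) = 17
7 - 5 - 4 - 3: max(17, 10, 6) = 17
The minimum achievable maximum is 17.

17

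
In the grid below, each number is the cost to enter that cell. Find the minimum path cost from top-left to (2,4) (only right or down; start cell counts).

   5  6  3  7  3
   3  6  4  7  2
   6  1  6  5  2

28

One optimal route is (0,0) (0,1) (0,2) (0,3) (0,4) (1,4) (2,4).
Its cost is 5 + 6 + 3 + 7 + 3 + 2 + 2 = 28.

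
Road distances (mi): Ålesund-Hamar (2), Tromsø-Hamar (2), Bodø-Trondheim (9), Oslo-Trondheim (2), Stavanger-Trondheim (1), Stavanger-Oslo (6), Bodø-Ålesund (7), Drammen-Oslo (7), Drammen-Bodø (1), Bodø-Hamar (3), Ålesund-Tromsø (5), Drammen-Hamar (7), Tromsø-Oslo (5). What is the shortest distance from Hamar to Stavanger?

10

Some routes from Hamar to Stavanger:
Hamar → Bodø → Trondheim → Stavanger: 3 + 9 + 1 = 13
Hamar → Tromsø → Oslo → Trondheim → Stavanger: 2 + 5 + 2 + 1 = 10
Hamar → Ålesund → Tromsø → Oslo → Trondheim → Stavanger: 2 + 5 + 5 + 2 + 1 = 15
Hamar → Bodø → Drammen → Oslo → Trondheim → Stavanger: 3 + 1 + 7 + 2 + 1 = 14
Hamar → Tromsø → Oslo → Stavanger: 2 + 5 + 6 = 13
Best route has total 10 mi.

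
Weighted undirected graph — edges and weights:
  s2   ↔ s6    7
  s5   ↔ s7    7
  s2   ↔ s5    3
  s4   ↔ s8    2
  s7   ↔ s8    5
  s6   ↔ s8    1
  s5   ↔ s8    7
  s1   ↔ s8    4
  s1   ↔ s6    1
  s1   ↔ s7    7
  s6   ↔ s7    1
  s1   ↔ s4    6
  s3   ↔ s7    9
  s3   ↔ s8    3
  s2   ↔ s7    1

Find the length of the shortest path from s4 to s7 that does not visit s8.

8

Routes from s4 to s7 avoiding s8:
s4→s1→s7: 6 + 7 = 13
s4→s1→s6→s2→s5→s7: 6 + 1 + 7 + 3 + 7 = 24
s4→s1→s6→s7: 6 + 1 + 1 = 8
s4→s1→s6→s2→s7: 6 + 1 + 7 + 1 = 15
Best route has total 8.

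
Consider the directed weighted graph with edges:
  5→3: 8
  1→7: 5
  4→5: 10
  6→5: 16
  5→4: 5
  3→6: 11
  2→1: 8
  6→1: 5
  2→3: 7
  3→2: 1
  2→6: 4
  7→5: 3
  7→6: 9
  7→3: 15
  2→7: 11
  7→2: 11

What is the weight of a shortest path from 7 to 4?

8

Checking several routes:
7 - 5 - 4: 3 + 5 = 8
7 - 6 - 5 - 4: 9 + 16 + 5 = 30
7 - 2 - 6 - 5 - 4: 11 + 4 + 16 + 5 = 36
The minimum is 8.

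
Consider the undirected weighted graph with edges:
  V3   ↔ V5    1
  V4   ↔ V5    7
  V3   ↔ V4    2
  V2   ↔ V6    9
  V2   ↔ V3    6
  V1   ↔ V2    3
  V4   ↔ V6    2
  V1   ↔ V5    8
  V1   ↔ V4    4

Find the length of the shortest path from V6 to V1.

A few of the V6→V1 routes:
V6 -> V4 -> V1: 2 + 4 = 6
V6 -> V2 -> V1: 9 + 3 = 12
V6 -> V4 -> V3 -> V2 -> V1: 2 + 2 + 6 + 3 = 13
Best route has total 6.

6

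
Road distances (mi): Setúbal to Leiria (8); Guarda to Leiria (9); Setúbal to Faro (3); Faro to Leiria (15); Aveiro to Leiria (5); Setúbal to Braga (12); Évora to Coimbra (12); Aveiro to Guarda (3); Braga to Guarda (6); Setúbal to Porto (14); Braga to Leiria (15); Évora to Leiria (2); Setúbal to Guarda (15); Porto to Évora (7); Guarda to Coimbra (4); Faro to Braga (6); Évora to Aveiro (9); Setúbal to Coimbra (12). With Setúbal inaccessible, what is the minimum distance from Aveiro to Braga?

9

Checking several routes:
Aveiro -> Guarda -> Braga: 3 + 6 = 9
Aveiro -> Leiria -> Braga: 5 + 15 = 20
Aveiro -> Évora -> Leiria -> Braga: 9 + 2 + 15 = 26
Aveiro -> Leiria -> Guarda -> Braga: 5 + 9 + 6 = 20
Best route has total 9 mi.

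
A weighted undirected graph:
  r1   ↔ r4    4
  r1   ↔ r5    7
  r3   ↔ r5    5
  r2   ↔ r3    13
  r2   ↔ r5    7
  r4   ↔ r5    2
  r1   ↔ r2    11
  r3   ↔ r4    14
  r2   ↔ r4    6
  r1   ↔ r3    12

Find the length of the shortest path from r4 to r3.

7

Some routes from r4 to r3:
r4-r3: 14
r4-r5-r3: 2 + 5 = 7
r4-r1-r3: 4 + 12 = 16
Best route has total 7.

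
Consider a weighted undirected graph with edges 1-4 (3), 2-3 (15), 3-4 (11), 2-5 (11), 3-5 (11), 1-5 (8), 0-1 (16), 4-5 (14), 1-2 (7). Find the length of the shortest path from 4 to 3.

Comparing a few candidate routes:
4 - 3: 11
4 - 1 - 5 - 3: 3 + 8 + 11 = 22
4 - 5 - 3: 14 + 11 = 25
4 - 1 - 2 - 3: 3 + 7 + 15 = 25
4 - 1 - 2 - 5 - 3: 3 + 7 + 11 + 11 = 32
The minimum is 11.

11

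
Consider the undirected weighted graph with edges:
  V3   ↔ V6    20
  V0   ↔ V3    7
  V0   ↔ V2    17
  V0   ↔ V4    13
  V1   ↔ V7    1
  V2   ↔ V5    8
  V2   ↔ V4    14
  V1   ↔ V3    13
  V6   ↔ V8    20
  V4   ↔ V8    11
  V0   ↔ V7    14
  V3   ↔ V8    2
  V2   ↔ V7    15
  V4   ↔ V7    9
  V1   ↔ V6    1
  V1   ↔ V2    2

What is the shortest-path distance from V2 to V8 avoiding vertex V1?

Comparing a few candidate routes:
V2-V0-V3-V8: 17 + 7 + 2 = 26
V2-V4-V8: 14 + 11 = 25
V2-V7-V4-V8: 15 + 9 + 11 = 35
The minimum is 25.

25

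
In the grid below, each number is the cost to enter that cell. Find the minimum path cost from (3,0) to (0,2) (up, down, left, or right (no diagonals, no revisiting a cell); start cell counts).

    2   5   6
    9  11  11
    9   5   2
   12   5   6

41

Best path: r3c0 r3c1 r2c1 r2c2 r1c2 r0c2
Cost: 12 + 5 + 5 + 2 + 11 + 6 = 41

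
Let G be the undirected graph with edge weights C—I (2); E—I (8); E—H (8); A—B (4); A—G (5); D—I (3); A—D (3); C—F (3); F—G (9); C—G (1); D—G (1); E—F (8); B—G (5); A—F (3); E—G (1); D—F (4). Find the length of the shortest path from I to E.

4

Checking several routes:
I-C-F-D-G-E: 2 + 3 + 4 + 1 + 1 = 11
I-C-G-E: 2 + 1 + 1 = 4
I-E: 8
I-D-G-E: 3 + 1 + 1 = 5
The minimum is 4.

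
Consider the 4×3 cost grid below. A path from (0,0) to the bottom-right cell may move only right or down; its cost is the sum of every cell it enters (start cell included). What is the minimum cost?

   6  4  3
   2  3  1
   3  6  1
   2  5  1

Take r0c0 → r1c0 → r1c1 → r1c2 → r2c2 → r3c2 for a total of 6 + 2 + 3 + 1 + 1 + 1 = 14.

14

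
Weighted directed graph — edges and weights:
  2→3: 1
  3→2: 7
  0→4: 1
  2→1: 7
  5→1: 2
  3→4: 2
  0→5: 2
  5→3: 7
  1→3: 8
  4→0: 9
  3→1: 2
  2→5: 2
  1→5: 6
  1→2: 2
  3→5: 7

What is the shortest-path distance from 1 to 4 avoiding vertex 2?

10

Paths from 1 to 4 avoiding 2:
1 → 3 → 4: 8 + 2 = 10
1 → 5 → 3 → 4: 6 + 7 + 2 = 15
Shortest: 10.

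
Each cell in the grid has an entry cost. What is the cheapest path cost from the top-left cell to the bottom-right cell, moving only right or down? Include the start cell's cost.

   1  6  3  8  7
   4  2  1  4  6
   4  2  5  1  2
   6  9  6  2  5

20

Path (0,0) → (1,0) → (1,1) → (1,2) → (1,3) → (2,3) → (2,4) → (3,4): 1 + 4 + 2 + 1 + 4 + 1 + 2 + 5 = 20.
For comparison, the top-then-right route costs 38.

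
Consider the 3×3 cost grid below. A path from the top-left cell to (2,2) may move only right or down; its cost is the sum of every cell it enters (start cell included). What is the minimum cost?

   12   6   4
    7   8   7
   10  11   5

34

Cheapest: (0,0) → (0,1) → (0,2) → (1,2) → (2,2)
  12 + 6 + 4 + 7 + 5 = 34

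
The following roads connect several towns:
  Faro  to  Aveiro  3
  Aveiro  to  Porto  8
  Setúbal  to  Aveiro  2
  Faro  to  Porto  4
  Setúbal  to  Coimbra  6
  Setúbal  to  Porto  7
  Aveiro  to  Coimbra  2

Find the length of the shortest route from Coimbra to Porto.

Comparing a few candidate routes:
Coimbra -> Aveiro -> Setúbal -> Porto: 2 + 2 + 7 = 11
Coimbra -> Aveiro -> Porto: 2 + 8 = 10
Coimbra -> Aveiro -> Faro -> Porto: 2 + 3 + 4 = 9
Coimbra -> Setúbal -> Aveiro -> Faro -> Porto: 6 + 2 + 3 + 4 = 15
Coimbra -> Setúbal -> Porto: 6 + 7 = 13
Shortest: 9.

9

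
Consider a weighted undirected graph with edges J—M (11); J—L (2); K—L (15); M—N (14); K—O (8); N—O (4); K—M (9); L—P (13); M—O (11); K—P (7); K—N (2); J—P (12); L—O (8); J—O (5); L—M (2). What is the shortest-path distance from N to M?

Comparing a few candidate routes:
N-K-M: 2 + 9 = 11
N-O-J-L-M: 4 + 5 + 2 + 2 = 13
N-O-L-M: 4 + 8 + 2 = 14
N-M: 14
The minimum is 11.

11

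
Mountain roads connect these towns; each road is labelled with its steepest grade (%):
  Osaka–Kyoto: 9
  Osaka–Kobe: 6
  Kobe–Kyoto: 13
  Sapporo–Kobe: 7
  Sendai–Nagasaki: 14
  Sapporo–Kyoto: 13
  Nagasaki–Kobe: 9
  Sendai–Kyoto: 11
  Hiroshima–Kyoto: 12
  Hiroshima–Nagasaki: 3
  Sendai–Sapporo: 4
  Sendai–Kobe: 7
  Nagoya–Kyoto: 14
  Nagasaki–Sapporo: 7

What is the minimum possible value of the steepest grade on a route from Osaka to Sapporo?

7

A few of the Osaka→Sapporo routes:
Osaka-Kobe-Sendai-Sapporo: max(6, 7, 4) = 7
Osaka-Kobe-Nagasaki-Sapporo: max(6, 9, 7) = 9
Osaka-Kobe-Sapporo: max(6, 7) = 7
The minimum achievable maximum is 7%.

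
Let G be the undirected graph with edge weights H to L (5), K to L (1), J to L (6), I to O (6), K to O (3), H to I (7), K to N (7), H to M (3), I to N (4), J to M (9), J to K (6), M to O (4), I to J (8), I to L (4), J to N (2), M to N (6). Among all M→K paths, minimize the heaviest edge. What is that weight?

Some routes from M to K:
M - O - I - L - K: max(4, 6, 4, 1) = 6
M - O - I - N - J - L - K: max(4, 6, 4, 2, 6, 1) = 6
M - O - I - L - J - K: max(4, 6, 4, 6, 6) = 6
M - O - K: max(4, 3) = 4
M - O - I - N - J - K: max(4, 6, 4, 2, 6) = 6
M - H - L - K: max(3, 5, 1) = 5
The minimum achievable maximum is 4.

4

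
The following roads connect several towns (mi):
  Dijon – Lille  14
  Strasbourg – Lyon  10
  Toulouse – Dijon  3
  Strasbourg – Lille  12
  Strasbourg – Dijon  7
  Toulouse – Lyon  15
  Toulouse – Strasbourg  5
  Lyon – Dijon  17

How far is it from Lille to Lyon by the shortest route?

22

Some routes from Lille to Lyon:
Lille-Dijon-Lyon: 14 + 17 = 31
Lille-Strasbourg-Lyon: 12 + 10 = 22
Lille-Dijon-Toulouse-Strasbourg-Lyon: 14 + 3 + 5 + 10 = 32
Lille-Dijon-Strasbourg-Lyon: 14 + 7 + 10 = 31
The minimum is 22 mi.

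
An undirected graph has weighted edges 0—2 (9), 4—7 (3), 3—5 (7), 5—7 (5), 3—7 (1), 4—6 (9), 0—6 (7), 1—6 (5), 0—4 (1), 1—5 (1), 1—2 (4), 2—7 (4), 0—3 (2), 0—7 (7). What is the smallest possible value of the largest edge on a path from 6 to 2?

5

Comparing a few candidate routes:
6 → 1 → 2: max(5, 4) = 5
6 → 0 → 7 → 5 → 1 → 2: max(7, 7, 5, 1, 4) = 7
6 → 1 → 5 → 7 → 2: max(5, 1, 5, 4) = 5
6 → 0 → 7 → 2: max(7, 7, 4) = 7
The minimum achievable maximum is 5.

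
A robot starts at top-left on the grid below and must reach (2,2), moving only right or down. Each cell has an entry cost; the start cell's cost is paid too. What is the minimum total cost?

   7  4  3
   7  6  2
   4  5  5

One optimal route is (0,0)→(0,1)→(0,2)→(1,2)→(2,2).
Its cost is 7 + 4 + 3 + 2 + 5 = 21.

21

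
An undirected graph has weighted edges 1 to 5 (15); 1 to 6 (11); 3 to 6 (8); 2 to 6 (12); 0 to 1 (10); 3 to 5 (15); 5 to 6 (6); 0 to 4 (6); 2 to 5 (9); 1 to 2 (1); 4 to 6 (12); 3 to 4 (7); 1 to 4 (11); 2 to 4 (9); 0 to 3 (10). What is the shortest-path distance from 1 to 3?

Some routes from 1 to 3:
1 - 2 - 6 - 3: 1 + 12 + 8 = 21
1 - 2 - 4 - 3: 1 + 9 + 7 = 17
1 - 0 - 3: 10 + 10 = 20
1 - 6 - 3: 11 + 8 = 19
1 - 0 - 4 - 3: 10 + 6 + 7 = 23
1 - 4 - 3: 11 + 7 = 18
Shortest: 17.

17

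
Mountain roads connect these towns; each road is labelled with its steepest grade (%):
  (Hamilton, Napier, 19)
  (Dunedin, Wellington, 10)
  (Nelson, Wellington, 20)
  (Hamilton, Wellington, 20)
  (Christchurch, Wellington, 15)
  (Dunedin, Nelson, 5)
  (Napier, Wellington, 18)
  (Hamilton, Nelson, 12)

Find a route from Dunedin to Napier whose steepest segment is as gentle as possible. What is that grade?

18

Some routes from Dunedin to Napier:
Dunedin→Wellington→Napier: max(10, 18) = 18
Dunedin→Nelson→Hamilton→Napier: max(5, 12, 19) = 19
Dunedin→Nelson→Wellington→Hamilton→Napier: max(5, 20, 20, 19) = 20
Dunedin→Wellington→Nelson→Hamilton→Napier: max(10, 20, 12, 19) = 20
Dunedin→Nelson→Wellington→Napier: max(5, 20, 18) = 20
Dunedin→Nelson→Hamilton→Wellington→Napier: max(5, 12, 20, 18) = 20
Smallest bottleneck: 18%.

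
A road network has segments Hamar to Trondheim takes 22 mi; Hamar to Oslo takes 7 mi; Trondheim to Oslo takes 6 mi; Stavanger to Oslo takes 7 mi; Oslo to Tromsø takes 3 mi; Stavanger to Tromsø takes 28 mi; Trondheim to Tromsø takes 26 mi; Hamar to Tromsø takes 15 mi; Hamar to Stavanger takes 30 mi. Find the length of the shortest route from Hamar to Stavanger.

Checking several routes:
Hamar -> Stavanger: 30
Hamar -> Oslo -> Stavanger: 7 + 7 = 14
Hamar -> Tromsø -> Oslo -> Stavanger: 15 + 3 + 7 = 25
Best route has total 14 mi.

14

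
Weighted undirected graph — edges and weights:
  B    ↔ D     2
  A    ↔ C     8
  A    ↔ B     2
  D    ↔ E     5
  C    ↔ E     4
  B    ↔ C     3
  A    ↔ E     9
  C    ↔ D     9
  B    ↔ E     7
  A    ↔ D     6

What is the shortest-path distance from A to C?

Comparing a few candidate routes:
A→C: 8
A→E→C: 9 + 4 = 13
A→B→D→C: 2 + 2 + 9 = 13
A→B→C: 2 + 3 = 5
A→D→B→C: 6 + 2 + 3 = 11
The minimum is 5.

5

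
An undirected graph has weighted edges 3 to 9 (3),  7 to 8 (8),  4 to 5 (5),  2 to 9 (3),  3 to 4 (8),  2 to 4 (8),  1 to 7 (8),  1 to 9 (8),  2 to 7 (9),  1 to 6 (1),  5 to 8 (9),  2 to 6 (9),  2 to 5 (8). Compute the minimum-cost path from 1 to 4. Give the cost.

Some routes from 1 to 4:
1 → 9 → 3 → 4: 8 + 3 + 8 = 19
1 → 6 → 2 → 5 → 4: 1 + 9 + 8 + 5 = 23
1 → 9 → 2 → 5 → 4: 8 + 3 + 8 + 5 = 24
1 → 9 → 2 → 4: 8 + 3 + 8 = 19
1 → 6 → 2 → 9 → 3 → 4: 1 + 9 + 3 + 3 + 8 = 24
1 → 6 → 2 → 4: 1 + 9 + 8 = 18
Best route has total 18.

18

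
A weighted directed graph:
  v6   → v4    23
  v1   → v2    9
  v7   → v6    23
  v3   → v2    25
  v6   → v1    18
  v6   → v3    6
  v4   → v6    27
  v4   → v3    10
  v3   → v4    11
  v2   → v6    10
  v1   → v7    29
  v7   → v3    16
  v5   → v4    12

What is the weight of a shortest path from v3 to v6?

35

Candidate routes:
v3 -> v2 -> v6: 25 + 10 = 35
v3 -> v4 -> v6: 11 + 27 = 38
Shortest: 35.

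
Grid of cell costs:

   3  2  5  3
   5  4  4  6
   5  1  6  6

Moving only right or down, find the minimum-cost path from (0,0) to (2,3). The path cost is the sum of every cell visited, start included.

One optimal route is [0,0] → [0,1] → [1,1] → [2,1] → [2,2] → [2,3].
Its cost is 3 + 2 + 4 + 1 + 6 + 6 = 22.

22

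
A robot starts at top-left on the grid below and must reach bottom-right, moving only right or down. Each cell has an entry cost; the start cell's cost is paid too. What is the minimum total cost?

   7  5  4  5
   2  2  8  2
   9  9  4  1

Take r0c0 r1c0 r1c1 r1c2 r1c3 r2c3 for a total of 7 + 2 + 2 + 8 + 2 + 1 = 22.
(Top row then right column would cost 24.)

22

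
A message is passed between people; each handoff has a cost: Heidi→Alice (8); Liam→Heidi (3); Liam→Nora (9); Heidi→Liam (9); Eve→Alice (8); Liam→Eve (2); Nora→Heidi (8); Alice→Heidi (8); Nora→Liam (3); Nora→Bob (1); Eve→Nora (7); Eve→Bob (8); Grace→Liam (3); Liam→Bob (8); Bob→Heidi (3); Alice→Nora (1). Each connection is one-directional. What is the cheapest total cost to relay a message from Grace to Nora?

12

Comparing a few candidate routes:
Grace -> Liam -> Eve -> Nora: 3 + 2 + 7 = 12
Grace -> Liam -> Eve -> Alice -> Nora: 3 + 2 + 8 + 1 = 14
Grace -> Liam -> Heidi -> Alice -> Nora: 3 + 3 + 8 + 1 = 15
Grace -> Liam -> Nora: 3 + 9 = 12
The minimum is 12.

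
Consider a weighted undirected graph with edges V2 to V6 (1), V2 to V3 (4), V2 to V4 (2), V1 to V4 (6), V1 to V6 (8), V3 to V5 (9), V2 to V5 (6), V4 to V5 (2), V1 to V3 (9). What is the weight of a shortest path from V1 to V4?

A few of the V1→V4 routes:
V1→V6→V2→V4: 8 + 1 + 2 = 11
V1→V3→V2→V4: 9 + 4 + 2 = 15
V1→V6→V2→V5→V4: 8 + 1 + 6 + 2 = 17
V1→V4: 6
Shortest: 6.

6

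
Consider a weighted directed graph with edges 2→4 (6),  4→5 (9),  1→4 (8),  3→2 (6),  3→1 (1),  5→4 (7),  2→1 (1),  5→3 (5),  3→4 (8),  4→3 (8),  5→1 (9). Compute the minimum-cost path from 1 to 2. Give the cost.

22

Paths from 1 to 2:
1 → 4 → 5 → 3 → 2: 8 + 9 + 5 + 6 = 28
1 → 4 → 3 → 2: 8 + 8 + 6 = 22
Shortest: 22.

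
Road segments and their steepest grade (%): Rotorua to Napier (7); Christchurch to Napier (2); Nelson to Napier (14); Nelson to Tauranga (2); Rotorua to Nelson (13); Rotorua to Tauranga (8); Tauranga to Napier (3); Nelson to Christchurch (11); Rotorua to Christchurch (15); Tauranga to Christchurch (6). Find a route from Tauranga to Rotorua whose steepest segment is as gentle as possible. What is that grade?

Comparing a few candidate routes:
Tauranga → Christchurch → Napier → Rotorua: max(6, 2, 7) = 7
Tauranga → Napier → Rotorua: max(3, 7) = 7
Tauranga → Nelson → Christchurch → Napier → Rotorua: max(2, 11, 2, 7) = 11
Tauranga → Napier → Christchurch → Nelson → Rotorua: max(3, 2, 11, 13) = 13
Tauranga → Nelson → Rotorua: max(2, 13) = 13
Tauranga → Rotorua: max(8) = 8
Best route has worst link 7%.

7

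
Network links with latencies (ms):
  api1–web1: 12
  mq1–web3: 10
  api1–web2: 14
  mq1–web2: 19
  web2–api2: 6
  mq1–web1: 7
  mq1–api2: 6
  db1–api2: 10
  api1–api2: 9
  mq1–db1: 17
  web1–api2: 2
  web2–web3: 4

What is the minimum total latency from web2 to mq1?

Checking several routes:
web2→api2→web1→mq1: 6 + 2 + 7 = 15
web2→api2→mq1: 6 + 6 = 12
web2→web3→mq1: 4 + 10 = 14
Best route has total 12 ms.

12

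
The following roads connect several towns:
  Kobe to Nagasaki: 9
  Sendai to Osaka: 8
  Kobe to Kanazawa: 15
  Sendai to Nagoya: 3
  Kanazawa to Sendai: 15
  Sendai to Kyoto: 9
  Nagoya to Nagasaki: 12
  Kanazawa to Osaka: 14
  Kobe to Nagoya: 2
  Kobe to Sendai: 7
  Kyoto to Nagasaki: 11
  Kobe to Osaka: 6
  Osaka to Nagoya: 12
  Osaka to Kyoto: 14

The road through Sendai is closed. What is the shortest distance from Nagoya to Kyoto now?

22

Comparing a few candidate routes:
Nagoya → Osaka → Kobe → Nagasaki → Kyoto: 12 + 6 + 9 + 11 = 38
Nagoya → Osaka → Kyoto: 12 + 14 = 26
Nagoya → Kobe → Nagasaki → Kyoto: 2 + 9 + 11 = 22
Nagoya → Nagasaki → Kyoto: 12 + 11 = 23
Nagoya → Nagasaki → Kobe → Osaka → Kyoto: 12 + 9 + 6 + 14 = 41
Nagoya → Kobe → Osaka → Kyoto: 2 + 6 + 14 = 22
Best route has total 22.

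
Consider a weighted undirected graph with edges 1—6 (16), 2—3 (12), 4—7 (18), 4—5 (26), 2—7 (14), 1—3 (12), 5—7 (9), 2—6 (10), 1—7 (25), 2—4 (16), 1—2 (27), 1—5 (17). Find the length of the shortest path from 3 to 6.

22

Comparing a few candidate routes:
3 - 1 - 7 - 2 - 6: 12 + 25 + 14 + 10 = 61
3 - 2 - 1 - 6: 12 + 27 + 16 = 55
3 - 1 - 2 - 6: 12 + 27 + 10 = 49
3 - 2 - 6: 12 + 10 = 22
3 - 1 - 6: 12 + 16 = 28
The minimum is 22.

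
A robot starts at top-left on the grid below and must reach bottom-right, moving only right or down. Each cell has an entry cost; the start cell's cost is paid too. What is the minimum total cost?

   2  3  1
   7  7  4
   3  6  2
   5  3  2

One optimal route is [0,0]→[0,1]→[0,2]→[1,2]→[2,2]→[3,2].
Its cost is 2 + 3 + 1 + 4 + 2 + 2 = 14.

14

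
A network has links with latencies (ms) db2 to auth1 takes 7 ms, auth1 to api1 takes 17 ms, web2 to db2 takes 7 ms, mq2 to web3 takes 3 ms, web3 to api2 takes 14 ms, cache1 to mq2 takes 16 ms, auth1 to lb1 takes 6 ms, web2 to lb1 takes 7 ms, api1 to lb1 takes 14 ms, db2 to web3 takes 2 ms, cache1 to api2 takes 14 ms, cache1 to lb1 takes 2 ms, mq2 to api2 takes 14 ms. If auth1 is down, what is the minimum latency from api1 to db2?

Paths from api1 to db2 avoiding auth1:
api1 - lb1 - cache1 - mq2 - web3 - db2: 14 + 2 + 16 + 3 + 2 = 37
api1 - lb1 - cache1 - api2 - mq2 - web3 - db2: 14 + 2 + 14 + 14 + 3 + 2 = 49
api1 - lb1 - web2 - db2: 14 + 7 + 7 = 28
api1 - lb1 - cache1 - api2 - web3 - db2: 14 + 2 + 14 + 14 + 2 = 46
api1 - lb1 - cache1 - mq2 - api2 - web3 - db2: 14 + 2 + 16 + 14 + 14 + 2 = 62
Best route has total 28 ms.

28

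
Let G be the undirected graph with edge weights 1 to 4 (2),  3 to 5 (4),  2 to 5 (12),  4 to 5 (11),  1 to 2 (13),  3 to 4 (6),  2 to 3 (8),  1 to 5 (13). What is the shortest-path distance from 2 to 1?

Comparing a few candidate routes:
2 -> 5 -> 1: 12 + 13 = 25
2 -> 1: 13
2 -> 5 -> 3 -> 4 -> 1: 12 + 4 + 6 + 2 = 24
2 -> 3 -> 4 -> 1: 8 + 6 + 2 = 16
The minimum is 13.

13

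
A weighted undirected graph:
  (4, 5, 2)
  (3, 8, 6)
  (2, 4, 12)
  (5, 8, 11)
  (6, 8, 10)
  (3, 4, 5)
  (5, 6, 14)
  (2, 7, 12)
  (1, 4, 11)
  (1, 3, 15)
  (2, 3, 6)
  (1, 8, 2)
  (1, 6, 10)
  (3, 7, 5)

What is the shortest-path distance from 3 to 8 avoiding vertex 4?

Routes from 3 to 8 avoiding 4:
3 → 1 → 6 → 5 → 8: 15 + 10 + 14 + 11 = 50
3 → 1 → 8: 15 + 2 = 17
3 → 1 → 6 → 8: 15 + 10 + 10 = 35
3 → 8: 6
The minimum is 6.

6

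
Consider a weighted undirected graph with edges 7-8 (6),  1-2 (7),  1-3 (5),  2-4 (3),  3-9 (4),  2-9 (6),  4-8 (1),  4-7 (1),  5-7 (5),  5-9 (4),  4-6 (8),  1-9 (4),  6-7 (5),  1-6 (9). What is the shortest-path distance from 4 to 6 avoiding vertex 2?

6

Comparing a few candidate routes:
4 -> 7 -> 6: 1 + 5 = 6
4 -> 6: 8
4 -> 8 -> 7 -> 6: 1 + 6 + 5 = 12
Best route has total 6.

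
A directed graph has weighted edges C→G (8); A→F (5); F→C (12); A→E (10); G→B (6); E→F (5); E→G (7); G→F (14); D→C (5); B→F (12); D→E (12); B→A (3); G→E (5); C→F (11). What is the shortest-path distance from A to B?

Candidate routes:
A → E → F → C → G → B: 10 + 5 + 12 + 8 + 6 = 41
A → F → C → G → B: 5 + 12 + 8 + 6 = 31
A → E → G → B: 10 + 7 + 6 = 23
The minimum is 23.

23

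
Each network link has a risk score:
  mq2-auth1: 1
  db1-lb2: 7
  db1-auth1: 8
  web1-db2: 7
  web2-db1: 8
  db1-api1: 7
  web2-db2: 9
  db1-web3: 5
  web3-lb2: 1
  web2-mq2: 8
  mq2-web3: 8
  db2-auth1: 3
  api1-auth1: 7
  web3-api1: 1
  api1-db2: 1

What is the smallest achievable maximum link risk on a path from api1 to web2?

8

Some routes from api1 to web2:
api1 - db1 - web3 - mq2 - web2: max(7, 5, 8, 8) = 8
api1 - db1 - lb2 - web3 - mq2 - web2: max(7, 7, 1, 8, 8) = 8
api1 - db1 - auth1 - mq2 - web2: max(7, 8, 1, 8) = 8
The minimum achievable maximum is 8.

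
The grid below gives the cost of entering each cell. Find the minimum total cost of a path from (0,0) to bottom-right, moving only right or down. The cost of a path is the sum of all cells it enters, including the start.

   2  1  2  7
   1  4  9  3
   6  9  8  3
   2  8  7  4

Path [0,0] [0,1] [0,2] [0,3] [1,3] [2,3] [3,3]: 2 + 1 + 2 + 7 + 3 + 3 + 4 = 22.

22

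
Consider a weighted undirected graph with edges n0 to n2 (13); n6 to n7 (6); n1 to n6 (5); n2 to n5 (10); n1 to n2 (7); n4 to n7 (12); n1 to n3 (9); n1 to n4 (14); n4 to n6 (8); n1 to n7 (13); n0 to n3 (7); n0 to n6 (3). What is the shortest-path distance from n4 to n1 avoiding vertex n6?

14

Routes from n4 to n1 avoiding n6:
n4→n1: 14
n4→n7→n1: 12 + 13 = 25
The minimum is 14.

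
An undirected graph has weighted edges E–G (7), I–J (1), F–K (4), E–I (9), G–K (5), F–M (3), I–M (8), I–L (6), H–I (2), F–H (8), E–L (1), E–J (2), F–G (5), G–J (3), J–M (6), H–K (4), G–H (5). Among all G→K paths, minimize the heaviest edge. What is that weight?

4

Comparing a few candidate routes:
G → F → K: max(5, 4) = 5
G → J → I → H → K: max(3, 1, 2, 4) = 4
G → H → K: max(5, 4) = 5
G → K: max(5) = 5
Smallest bottleneck: 4.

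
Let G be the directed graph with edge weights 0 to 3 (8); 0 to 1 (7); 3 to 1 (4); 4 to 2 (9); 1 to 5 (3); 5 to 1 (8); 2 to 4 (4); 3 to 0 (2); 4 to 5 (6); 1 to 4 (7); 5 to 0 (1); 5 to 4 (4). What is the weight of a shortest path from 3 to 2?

20

Some routes from 3 to 2:
3 -> 1 -> 5 -> 4 -> 2: 4 + 3 + 4 + 9 = 20
3 -> 0 -> 1 -> 4 -> 2: 2 + 7 + 7 + 9 = 25
3 -> 1 -> 4 -> 2: 4 + 7 + 9 = 20
Best route has total 20.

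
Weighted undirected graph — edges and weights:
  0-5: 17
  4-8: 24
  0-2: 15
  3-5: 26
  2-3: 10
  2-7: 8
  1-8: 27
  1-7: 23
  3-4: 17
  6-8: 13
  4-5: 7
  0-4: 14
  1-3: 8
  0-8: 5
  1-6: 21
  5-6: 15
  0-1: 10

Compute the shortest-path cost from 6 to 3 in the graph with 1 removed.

Some routes from 6 to 3 avoiding 1:
6 - 5 - 3: 15 + 26 = 41
6 - 5 - 4 - 3: 15 + 7 + 17 = 39
6 - 8 - 0 - 2 - 3: 13 + 5 + 15 + 10 = 43
The minimum is 39.

39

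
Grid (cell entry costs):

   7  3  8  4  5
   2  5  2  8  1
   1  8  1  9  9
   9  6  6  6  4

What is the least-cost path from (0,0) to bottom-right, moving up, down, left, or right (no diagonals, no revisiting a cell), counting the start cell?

33

Path [0,0] -> [1,0] -> [1,1] -> [1,2] -> [2,2] -> [3,2] -> [3,3] -> [3,4]: 7 + 2 + 5 + 2 + 1 + 6 + 6 + 4 = 33.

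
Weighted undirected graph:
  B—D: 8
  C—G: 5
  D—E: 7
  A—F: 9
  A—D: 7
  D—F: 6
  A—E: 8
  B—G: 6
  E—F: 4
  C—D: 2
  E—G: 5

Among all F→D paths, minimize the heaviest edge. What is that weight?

5

Comparing a few candidate routes:
F -> A -> D: max(9, 7) = 9
F -> E -> G -> C -> D: max(4, 5, 5, 2) = 5
F -> E -> G -> B -> D: max(4, 5, 6, 8) = 8
F -> D: max(6) = 6
F -> E -> A -> D: max(4, 8, 7) = 8
F -> E -> D: max(4, 7) = 7
The minimum achievable maximum is 5.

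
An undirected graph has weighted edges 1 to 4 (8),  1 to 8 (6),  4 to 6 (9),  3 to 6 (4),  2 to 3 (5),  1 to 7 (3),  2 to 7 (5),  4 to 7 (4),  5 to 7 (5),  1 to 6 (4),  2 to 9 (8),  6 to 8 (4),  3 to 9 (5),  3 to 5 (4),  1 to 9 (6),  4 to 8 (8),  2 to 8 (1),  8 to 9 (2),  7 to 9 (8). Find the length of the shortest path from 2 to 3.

Checking several routes:
2 -> 8 -> 6 -> 3: 1 + 4 + 4 = 9
2 -> 3: 5
2 -> 7 -> 5 -> 3: 5 + 5 + 4 = 14
2 -> 9 -> 3: 8 + 5 = 13
2 -> 8 -> 9 -> 3: 1 + 2 + 5 = 8
The minimum is 5.

5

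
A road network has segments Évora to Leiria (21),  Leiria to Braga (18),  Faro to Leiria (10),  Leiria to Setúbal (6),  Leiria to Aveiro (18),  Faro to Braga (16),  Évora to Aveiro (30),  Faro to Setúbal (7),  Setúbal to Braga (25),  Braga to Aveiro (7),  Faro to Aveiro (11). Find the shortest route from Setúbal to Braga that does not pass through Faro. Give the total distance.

24

Routes from Setúbal to Braga avoiding Faro:
Setúbal → Leiria → Aveiro → Braga: 6 + 18 + 7 = 31
Setúbal → Leiria → Évora → Aveiro → Braga: 6 + 21 + 30 + 7 = 64
Setúbal → Leiria → Braga: 6 + 18 = 24
Setúbal → Braga: 25
Shortest: 24 km.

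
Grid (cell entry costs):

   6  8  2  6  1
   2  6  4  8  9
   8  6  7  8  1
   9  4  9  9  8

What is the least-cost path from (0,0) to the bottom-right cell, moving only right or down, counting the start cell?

Take [0,0] [0,1] [0,2] [0,3] [0,4] [1,4] [2,4] [3,4] for a total of 6 + 8 + 2 + 6 + 1 + 9 + 1 + 8 = 41.

41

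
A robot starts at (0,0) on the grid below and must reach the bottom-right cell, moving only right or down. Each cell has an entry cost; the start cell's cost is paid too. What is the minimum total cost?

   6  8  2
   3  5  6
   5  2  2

Cheapest: (0,0)→(1,0)→(1,1)→(2,1)→(2,2)
  6 + 3 + 5 + 2 + 2 = 18
For comparison, the top-then-right route costs 24.

18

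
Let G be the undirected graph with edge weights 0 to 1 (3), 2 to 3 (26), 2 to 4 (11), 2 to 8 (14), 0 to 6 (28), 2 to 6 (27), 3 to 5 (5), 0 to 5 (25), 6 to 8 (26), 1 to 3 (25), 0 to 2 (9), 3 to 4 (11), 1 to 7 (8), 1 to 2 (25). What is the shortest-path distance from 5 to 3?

5

A few of the 5→3 routes:
5 - 0 - 1 - 2 - 3: 25 + 3 + 25 + 26 = 79
5 - 0 - 1 - 2 - 4 - 3: 25 + 3 + 25 + 11 + 11 = 75
5 - 0 - 2 - 4 - 3: 25 + 9 + 11 + 11 = 56
5 - 0 - 2 - 3: 25 + 9 + 26 = 60
5 - 3: 5
5 - 0 - 1 - 3: 25 + 3 + 25 = 53
Shortest: 5.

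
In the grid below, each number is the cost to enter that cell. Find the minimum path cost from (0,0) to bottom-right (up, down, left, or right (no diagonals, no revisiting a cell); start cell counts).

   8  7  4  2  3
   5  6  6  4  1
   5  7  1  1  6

31

Best path: (0,0) → (0,1) → (0,2) → (0,3) → (0,4) → (1,4) → (2,4)
Cost: 8 + 7 + 4 + 2 + 3 + 1 + 6 = 31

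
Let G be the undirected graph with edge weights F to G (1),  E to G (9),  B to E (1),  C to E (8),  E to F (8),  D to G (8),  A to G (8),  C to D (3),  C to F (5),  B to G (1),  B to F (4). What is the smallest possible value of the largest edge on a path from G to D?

A few of the G→D routes:
G - B - E - F - C - D: max(1, 1, 8, 5, 3) = 8
G - F - C - D: max(1, 5, 3) = 5
G - B - F - C - D: max(1, 4, 5, 3) = 5
Smallest bottleneck: 5.

5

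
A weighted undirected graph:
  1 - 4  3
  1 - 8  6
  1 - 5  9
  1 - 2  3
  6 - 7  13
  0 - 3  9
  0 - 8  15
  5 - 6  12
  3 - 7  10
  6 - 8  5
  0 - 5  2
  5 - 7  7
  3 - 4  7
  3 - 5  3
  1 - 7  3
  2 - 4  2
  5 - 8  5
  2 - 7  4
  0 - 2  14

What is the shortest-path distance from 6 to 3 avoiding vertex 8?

A few of the 6→3 routes:
6-7-5-3: 13 + 7 + 3 = 23
6-5-3: 12 + 3 = 15
6-7-2-4-3: 13 + 4 + 2 + 7 = 26
6-5-0-3: 12 + 2 + 9 = 23
6-7-1-4-3: 13 + 3 + 3 + 7 = 26
6-7-3: 13 + 10 = 23
Best route has total 15.

15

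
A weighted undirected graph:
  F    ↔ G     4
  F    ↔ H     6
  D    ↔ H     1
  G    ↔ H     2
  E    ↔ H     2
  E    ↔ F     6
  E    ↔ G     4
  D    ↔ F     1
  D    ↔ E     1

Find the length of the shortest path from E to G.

A few of the E→G routes:
E -> H -> D -> F -> G: 2 + 1 + 1 + 4 = 8
E -> D -> F -> G: 1 + 1 + 4 = 6
E -> H -> G: 2 + 2 = 4
E -> G: 4
E -> D -> H -> G: 1 + 1 + 2 = 4
E -> D -> F -> H -> G: 1 + 1 + 6 + 2 = 10
Best route has total 4.

4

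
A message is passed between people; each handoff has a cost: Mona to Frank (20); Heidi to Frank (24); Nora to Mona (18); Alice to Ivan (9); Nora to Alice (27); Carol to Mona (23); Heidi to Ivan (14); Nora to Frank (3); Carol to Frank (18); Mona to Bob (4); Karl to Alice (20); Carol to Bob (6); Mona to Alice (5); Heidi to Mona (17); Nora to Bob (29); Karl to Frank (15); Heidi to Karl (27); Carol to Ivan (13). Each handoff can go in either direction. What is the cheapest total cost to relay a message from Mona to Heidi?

A few of the Mona→Heidi routes:
Mona-Frank-Heidi: 20 + 24 = 44
Mona-Bob-Carol-Ivan-Heidi: 4 + 6 + 13 + 14 = 37
Mona-Heidi: 17
Mona-Alice-Ivan-Heidi: 5 + 9 + 14 = 28
Best route has total 17.

17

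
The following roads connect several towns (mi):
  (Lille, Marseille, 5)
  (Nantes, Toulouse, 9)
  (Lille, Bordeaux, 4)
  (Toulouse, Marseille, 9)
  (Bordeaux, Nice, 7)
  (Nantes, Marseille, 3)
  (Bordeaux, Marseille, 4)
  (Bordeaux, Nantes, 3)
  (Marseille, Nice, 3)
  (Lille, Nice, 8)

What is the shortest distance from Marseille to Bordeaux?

A few of the Marseille→Bordeaux routes:
Marseille -> Nice -> Bordeaux: 3 + 7 = 10
Marseille -> Nantes -> Bordeaux: 3 + 3 = 6
Marseille -> Bordeaux: 4
Marseille -> Lille -> Bordeaux: 5 + 4 = 9
The minimum is 4 mi.

4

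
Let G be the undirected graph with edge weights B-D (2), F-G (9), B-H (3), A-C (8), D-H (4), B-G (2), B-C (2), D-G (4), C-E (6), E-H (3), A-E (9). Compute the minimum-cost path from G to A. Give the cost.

Comparing a few candidate routes:
G → B → H → E → A: 2 + 3 + 3 + 9 = 17
G → D → H → E → A: 4 + 4 + 3 + 9 = 20
G → B → C → A: 2 + 2 + 8 = 12
G → B → C → E → A: 2 + 2 + 6 + 9 = 19
G → D → B → C → A: 4 + 2 + 2 + 8 = 16
Shortest: 12.

12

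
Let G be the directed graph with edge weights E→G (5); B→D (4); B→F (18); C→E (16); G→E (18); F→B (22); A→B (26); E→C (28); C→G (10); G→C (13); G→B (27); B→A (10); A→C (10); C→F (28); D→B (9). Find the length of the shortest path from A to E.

26

Routes from A to E:
A - C - G - E: 10 + 10 + 18 = 38
A - C - E: 10 + 16 = 26
The minimum is 26.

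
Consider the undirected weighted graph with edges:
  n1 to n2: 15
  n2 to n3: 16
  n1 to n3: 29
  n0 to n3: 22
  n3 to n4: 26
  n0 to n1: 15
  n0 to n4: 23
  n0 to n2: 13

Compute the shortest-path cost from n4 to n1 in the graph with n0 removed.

55

Routes from n4 to n1 avoiding n0:
n4 - n3 - n2 - n1: 26 + 16 + 15 = 57
n4 - n3 - n1: 26 + 29 = 55
Best route has total 55.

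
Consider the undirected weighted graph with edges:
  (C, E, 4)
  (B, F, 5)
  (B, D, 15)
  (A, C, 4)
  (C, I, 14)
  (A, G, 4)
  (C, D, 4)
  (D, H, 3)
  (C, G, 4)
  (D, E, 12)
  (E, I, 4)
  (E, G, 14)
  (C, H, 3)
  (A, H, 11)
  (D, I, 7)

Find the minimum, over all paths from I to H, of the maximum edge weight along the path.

4

Comparing a few candidate routes:
I - E - C - D - H: max(4, 4, 4, 3) = 4
I - D - H: max(7, 3) = 7
I - D - C - H: max(7, 4, 3) = 7
I - E - C - H: max(4, 4, 3) = 4
Smallest bottleneck: 4.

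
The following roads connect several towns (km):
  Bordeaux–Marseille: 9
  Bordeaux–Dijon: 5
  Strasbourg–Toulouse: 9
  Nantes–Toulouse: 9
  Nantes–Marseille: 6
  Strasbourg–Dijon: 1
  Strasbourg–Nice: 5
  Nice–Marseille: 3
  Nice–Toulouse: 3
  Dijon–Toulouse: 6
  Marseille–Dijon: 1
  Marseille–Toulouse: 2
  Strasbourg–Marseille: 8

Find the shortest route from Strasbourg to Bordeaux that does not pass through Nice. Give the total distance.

6

Some routes from Strasbourg to Bordeaux avoiding Nice:
Strasbourg→Marseille→Dijon→Bordeaux: 8 + 1 + 5 = 14
Strasbourg→Dijon→Marseille→Bordeaux: 1 + 1 + 9 = 11
Strasbourg→Dijon→Bordeaux: 1 + 5 = 6
Strasbourg→Dijon→Toulouse→Marseille→Bordeaux: 1 + 6 + 2 + 9 = 18
Strasbourg→Marseille→Bordeaux: 8 + 9 = 17
Strasbourg→Toulouse→Marseille→Dijon→Bordeaux: 9 + 2 + 1 + 5 = 17
Shortest: 6 km.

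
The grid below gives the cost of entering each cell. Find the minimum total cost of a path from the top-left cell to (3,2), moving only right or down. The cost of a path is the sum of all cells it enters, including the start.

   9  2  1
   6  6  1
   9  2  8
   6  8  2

23

Take r0c0→r0c1→r0c2→r1c2→r2c2→r3c2 for a total of 9 + 2 + 1 + 1 + 8 + 2 = 23.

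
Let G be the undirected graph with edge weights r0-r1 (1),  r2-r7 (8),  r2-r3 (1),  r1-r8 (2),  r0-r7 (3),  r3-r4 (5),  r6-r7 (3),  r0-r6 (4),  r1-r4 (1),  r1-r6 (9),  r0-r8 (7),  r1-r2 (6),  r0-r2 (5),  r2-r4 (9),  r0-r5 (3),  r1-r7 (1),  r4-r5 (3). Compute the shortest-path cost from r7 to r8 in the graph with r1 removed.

Comparing a few candidate routes:
r7→r6→r0→r8: 3 + 4 + 7 = 14
r7→r0→r8: 3 + 7 = 10
r7→r2→r0→r8: 8 + 5 + 7 = 20
The minimum is 10.

10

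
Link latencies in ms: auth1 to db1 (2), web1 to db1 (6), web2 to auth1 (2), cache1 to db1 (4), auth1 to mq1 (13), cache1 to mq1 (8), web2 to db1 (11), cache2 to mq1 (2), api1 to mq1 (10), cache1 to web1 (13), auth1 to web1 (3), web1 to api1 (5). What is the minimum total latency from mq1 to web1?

Some routes from mq1 to web1:
mq1 - cache1 - db1 - web1: 8 + 4 + 6 = 18
mq1 - auth1 - web1: 13 + 3 = 16
mq1 - api1 - web1: 10 + 5 = 15
mq1 - cache1 - db1 - auth1 - web1: 8 + 4 + 2 + 3 = 17
Best route has total 15 ms.

15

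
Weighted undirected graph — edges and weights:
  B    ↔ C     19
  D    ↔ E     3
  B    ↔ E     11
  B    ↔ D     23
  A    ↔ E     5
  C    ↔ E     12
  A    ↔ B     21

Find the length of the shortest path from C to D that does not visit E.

42

Routes from C to D avoiding E:
C→B→D: 19 + 23 = 42
The minimum is 42.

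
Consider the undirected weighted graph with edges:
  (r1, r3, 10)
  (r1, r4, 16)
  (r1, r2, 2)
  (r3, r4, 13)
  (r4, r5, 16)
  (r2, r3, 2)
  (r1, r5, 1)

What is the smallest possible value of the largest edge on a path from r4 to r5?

13

Paths from r4 to r5:
r4-r3-r1-r5: max(13, 10, 1) = 13
r4-r3-r2-r1-r5: max(13, 2, 2, 1) = 13
r4-r5: max(16) = 16
r4-r1-r5: max(16, 1) = 16
Best route has worst link 13.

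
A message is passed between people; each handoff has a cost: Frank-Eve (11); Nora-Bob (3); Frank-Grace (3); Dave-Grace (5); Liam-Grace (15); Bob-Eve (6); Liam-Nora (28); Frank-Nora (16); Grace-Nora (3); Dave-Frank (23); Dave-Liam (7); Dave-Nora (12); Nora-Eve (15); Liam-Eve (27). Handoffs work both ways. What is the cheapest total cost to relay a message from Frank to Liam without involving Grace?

30

A few of the Frank→Liam routes:
Frank-Nora-Dave-Liam: 16 + 12 + 7 = 35
Frank-Eve-Liam: 11 + 27 = 38
Frank-Dave-Liam: 23 + 7 = 30
Shortest: 30.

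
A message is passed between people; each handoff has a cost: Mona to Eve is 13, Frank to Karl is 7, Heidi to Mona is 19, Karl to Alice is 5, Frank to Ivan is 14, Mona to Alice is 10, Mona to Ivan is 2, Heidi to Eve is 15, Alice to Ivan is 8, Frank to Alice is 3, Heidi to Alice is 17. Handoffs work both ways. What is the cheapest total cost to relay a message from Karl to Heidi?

Some routes from Karl to Heidi:
Karl -> Alice -> Mona -> Heidi: 5 + 10 + 19 = 34
Karl -> Alice -> Heidi: 5 + 17 = 22
Karl -> Frank -> Alice -> Heidi: 7 + 3 + 17 = 27
Karl -> Frank -> Alice -> Ivan -> Mona -> Heidi: 7 + 3 + 8 + 2 + 19 = 39
Karl -> Alice -> Ivan -> Mona -> Heidi: 5 + 8 + 2 + 19 = 34
Shortest: 22.

22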